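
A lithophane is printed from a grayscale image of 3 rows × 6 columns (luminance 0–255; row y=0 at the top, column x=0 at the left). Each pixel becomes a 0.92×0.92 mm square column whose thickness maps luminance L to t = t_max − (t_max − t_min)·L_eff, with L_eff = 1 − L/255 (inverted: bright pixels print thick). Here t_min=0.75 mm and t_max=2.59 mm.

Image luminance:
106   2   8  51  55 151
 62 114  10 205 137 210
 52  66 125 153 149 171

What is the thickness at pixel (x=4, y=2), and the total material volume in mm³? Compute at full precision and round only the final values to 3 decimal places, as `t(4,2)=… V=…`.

span = t_max - t_min = 2.59 - 0.75 = 1.840
L(4,2) = 149, L_eff = 1 - 149/255 = 0.415686 (inverted)
t(4,2) = 2.59 - 1.840·0.415686 = 1.825
Σt over all 3·6 pixels = 113403/4250 ≈ 26.6830588
V = pitch²·Σt = 0.92²·113403/4250 = 22.585

t(4,2)=1.825 V=22.585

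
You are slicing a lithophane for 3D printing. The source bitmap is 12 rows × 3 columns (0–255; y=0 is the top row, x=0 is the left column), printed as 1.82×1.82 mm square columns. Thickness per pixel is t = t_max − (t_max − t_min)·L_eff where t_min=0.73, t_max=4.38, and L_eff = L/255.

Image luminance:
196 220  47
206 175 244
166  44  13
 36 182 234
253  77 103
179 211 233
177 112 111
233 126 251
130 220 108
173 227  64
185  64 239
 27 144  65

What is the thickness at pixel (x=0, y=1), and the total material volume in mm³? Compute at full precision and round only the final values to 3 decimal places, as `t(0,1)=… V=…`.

t(0,1)=1.431 V=262.714

span = t_max - t_min = 4.38 - 0.73 = 3.650
L(0,1) = 206, L_eff = 206/255 = 0.807843
t(0,1) = 4.38 - 3.650·0.807843 = 1.431
Σt over all 12·3 pixels = 134831/1700 ≈ 79.3123529
V = pitch²·Σt = 1.82²·134831/1700 = 262.714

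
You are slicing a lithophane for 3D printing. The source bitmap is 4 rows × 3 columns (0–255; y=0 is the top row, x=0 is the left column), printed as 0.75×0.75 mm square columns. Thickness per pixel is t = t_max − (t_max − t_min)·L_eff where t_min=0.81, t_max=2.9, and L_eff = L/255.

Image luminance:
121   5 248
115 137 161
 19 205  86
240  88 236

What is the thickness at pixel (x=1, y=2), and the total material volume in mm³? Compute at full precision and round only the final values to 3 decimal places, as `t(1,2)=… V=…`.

span = t_max - t_min = 2.9 - 0.81 = 2.090
L(1,2) = 205, L_eff = 205/255 = 0.803922
t(1,2) = 2.9 - 2.090·0.803922 = 1.220
Σt over all 4·3 pixels = 540251/25500 ≈ 21.1863137
V = pitch²·Σt = 0.75²·540251/25500 = 11.917

t(1,2)=1.220 V=11.917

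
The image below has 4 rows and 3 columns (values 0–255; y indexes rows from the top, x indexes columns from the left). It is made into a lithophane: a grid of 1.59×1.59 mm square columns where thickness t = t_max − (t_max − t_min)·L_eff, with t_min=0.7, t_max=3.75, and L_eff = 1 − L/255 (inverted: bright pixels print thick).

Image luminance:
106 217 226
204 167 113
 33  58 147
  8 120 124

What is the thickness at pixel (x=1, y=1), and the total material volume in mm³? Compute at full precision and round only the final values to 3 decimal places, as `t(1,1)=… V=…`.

span = t_max - t_min = 3.75 - 0.7 = 3.050
L(1,1) = 167, L_eff = 1 - 167/255 = 0.345098 (inverted)
t(1,1) = 3.75 - 3.050·0.345098 = 2.697
Σt over all 4·3 pixels = 135743/5100 ≈ 26.6162745
V = pitch²·Σt = 1.59²·135743/5100 = 67.289

t(1,1)=2.697 V=67.289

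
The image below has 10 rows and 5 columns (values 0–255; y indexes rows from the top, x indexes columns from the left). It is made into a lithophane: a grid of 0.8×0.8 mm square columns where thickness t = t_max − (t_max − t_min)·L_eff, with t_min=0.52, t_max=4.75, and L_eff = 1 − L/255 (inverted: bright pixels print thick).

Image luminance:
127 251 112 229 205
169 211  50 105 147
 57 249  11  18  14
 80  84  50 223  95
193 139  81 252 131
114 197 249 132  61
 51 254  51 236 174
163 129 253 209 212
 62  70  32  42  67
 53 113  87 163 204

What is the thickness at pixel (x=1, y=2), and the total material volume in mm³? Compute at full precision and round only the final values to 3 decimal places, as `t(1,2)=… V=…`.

t(1,2)=4.650 V=87.356

span = t_max - t_min = 4.75 - 0.52 = 4.230
L(1,2) = 249, L_eff = 1 - 249/255 = 0.023529 (inverted)
t(1,2) = 4.75 - 4.230·0.023529 = 4.650
Σt over all 10·5 pixels = 1160201/8500 ≈ 136.4942353
V = pitch²·Σt = 0.8²·1160201/8500 = 87.356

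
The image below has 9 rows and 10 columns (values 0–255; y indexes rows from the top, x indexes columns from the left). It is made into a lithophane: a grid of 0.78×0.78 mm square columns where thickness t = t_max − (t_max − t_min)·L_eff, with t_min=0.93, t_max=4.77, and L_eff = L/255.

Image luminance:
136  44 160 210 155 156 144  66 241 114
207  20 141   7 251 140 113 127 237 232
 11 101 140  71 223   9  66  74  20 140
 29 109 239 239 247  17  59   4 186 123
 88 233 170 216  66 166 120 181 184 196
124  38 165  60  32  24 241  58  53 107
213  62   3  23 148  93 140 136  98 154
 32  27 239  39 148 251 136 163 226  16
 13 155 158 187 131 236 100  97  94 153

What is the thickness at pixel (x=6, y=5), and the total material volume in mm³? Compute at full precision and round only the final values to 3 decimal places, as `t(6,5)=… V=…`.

t(6,5)=1.141 V=158.565

span = t_max - t_min = 4.77 - 0.93 = 3.840
L(6,5) = 241, L_eff = 241/255 = 0.945098
t(6,5) = 4.77 - 3.840·0.945098 = 1.141
Σt over all 9·10 pixels = 1107661/4250 ≈ 260.6261176
V = pitch²·Σt = 0.78²·1107661/4250 = 158.565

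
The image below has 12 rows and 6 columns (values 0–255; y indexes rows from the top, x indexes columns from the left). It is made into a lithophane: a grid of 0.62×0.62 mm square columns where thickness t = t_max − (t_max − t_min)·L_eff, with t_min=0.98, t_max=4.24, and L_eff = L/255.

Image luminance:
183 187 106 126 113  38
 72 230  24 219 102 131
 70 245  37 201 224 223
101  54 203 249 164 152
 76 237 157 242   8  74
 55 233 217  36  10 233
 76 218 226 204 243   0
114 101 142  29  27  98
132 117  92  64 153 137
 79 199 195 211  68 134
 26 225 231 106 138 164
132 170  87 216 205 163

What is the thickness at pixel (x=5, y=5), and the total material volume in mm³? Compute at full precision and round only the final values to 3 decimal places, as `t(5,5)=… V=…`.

span = t_max - t_min = 4.24 - 0.98 = 3.260
L(5,5) = 233, L_eff = 233/255 = 0.913725
t(5,5) = 4.24 - 3.260·0.913725 = 1.261
Σt over all 12·6 pixels = 378303/2125 ≈ 178.0249412
V = pitch²·Σt = 0.62²·378303/2125 = 68.433

t(5,5)=1.261 V=68.433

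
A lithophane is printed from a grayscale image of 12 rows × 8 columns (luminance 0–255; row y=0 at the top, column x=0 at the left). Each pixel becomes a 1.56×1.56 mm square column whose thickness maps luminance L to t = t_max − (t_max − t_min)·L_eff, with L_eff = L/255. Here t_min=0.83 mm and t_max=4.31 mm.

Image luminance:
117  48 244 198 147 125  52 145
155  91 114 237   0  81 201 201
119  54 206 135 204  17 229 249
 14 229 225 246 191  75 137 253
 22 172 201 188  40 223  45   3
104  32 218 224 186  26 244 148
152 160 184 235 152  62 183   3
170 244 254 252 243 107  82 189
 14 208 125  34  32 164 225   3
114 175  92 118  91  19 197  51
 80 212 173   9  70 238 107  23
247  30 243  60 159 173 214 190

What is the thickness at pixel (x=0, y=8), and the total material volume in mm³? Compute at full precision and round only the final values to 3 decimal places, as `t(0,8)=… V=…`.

span = t_max - t_min = 4.31 - 0.83 = 3.480
L(0,8) = 14, L_eff = 14/255 = 0.054902
t(0,8) = 4.31 - 3.480·0.054902 = 4.119
Σt over all 12·8 pixels = 491307/2125 ≈ 231.2032941
V = pitch²·Σt = 1.56²·491307/2125 = 562.656

t(0,8)=4.119 V=562.656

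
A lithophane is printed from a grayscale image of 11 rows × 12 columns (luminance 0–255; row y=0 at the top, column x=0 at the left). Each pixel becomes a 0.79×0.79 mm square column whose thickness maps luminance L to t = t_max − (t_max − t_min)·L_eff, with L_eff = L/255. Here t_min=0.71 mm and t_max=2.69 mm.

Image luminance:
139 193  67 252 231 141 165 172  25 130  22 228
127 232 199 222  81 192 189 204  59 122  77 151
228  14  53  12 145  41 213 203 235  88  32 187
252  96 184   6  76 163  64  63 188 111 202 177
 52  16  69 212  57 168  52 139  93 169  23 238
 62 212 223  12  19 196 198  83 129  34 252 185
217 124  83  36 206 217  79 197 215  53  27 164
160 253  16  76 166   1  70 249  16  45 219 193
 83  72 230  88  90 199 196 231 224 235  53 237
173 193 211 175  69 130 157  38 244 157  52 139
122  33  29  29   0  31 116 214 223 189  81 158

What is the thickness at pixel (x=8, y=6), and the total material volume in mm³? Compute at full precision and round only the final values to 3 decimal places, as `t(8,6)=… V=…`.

span = t_max - t_min = 2.69 - 0.71 = 1.980
L(8,6) = 215, L_eff = 215/255 = 0.843137
t(8,6) = 2.69 - 1.980·0.843137 = 1.021
Σt over all 11·12 pixels = 930633/4250 ≈ 218.9724706
V = pitch²·Σt = 0.79²·930633/4250 = 136.661

t(8,6)=1.021 V=136.661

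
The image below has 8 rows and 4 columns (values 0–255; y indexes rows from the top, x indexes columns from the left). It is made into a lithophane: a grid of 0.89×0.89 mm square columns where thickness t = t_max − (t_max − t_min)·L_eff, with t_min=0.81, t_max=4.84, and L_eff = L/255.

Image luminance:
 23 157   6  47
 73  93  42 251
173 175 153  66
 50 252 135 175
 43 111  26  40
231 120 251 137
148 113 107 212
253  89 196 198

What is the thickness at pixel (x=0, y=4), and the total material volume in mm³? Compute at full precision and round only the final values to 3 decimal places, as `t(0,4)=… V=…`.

span = t_max - t_min = 4.84 - 0.81 = 4.030
L(0,4) = 43, L_eff = 43/255 = 0.168627
t(0,4) = 4.84 - 4.030·0.168627 = 4.160
Σt over all 8·4 pixels = 379767/4250 ≈ 89.3569412
V = pitch²·Σt = 0.89²·379767/4250 = 70.780

t(0,4)=4.160 V=70.780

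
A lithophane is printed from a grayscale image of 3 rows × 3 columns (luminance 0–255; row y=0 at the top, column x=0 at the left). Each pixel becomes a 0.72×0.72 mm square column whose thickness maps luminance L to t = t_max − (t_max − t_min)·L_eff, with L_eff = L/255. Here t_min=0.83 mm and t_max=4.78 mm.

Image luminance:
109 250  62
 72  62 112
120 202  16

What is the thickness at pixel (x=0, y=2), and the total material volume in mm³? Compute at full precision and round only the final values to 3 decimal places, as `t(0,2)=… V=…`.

span = t_max - t_min = 4.78 - 0.83 = 3.950
L(0,2) = 120, L_eff = 120/255 = 0.470588
t(0,2) = 4.78 - 3.950·0.470588 = 2.921
Σt over all 3·3 pixels = 46669/1700 ≈ 27.4523529
V = pitch²·Σt = 0.72²·46669/1700 = 14.231

t(0,2)=2.921 V=14.231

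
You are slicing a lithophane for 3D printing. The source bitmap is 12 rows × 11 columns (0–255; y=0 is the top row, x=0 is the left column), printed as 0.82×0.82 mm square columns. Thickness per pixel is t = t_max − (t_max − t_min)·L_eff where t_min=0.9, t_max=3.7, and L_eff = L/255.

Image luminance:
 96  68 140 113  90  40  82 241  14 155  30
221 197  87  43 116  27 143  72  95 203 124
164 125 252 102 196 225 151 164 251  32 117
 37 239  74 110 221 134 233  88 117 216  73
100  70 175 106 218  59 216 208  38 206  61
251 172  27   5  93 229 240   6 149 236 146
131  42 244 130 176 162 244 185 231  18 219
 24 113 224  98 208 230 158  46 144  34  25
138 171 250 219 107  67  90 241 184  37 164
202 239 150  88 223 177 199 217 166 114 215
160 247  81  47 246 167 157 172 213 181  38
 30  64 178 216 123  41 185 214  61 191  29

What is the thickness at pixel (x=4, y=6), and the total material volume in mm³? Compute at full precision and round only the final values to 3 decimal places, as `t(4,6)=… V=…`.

t(4,6)=1.767 V=191.707

span = t_max - t_min = 3.7 - 0.9 = 2.800
L(4,6) = 176, L_eff = 176/255 = 0.690196
t(4,6) = 3.7 - 2.800·0.690196 = 1.767
Σt over all 12·11 pixels = 363514/1275 ≈ 285.1090196
V = pitch²·Σt = 0.82²·363514/1275 = 191.707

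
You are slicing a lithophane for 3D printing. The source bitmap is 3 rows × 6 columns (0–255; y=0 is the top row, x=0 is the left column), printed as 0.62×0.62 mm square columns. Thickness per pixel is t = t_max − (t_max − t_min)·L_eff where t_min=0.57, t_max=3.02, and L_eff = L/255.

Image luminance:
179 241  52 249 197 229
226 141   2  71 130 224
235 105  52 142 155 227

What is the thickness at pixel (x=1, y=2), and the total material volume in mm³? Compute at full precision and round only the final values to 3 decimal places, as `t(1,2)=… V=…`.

span = t_max - t_min = 3.02 - 0.57 = 2.450
L(1,2) = 105, L_eff = 105/255 = 0.411765
t(1,2) = 3.02 - 2.450·0.411765 = 2.011
Σt over all 3·6 pixels = 137243/5100 ≈ 26.9103922
V = pitch²·Σt = 0.62²·137243/5100 = 10.344

t(1,2)=2.011 V=10.344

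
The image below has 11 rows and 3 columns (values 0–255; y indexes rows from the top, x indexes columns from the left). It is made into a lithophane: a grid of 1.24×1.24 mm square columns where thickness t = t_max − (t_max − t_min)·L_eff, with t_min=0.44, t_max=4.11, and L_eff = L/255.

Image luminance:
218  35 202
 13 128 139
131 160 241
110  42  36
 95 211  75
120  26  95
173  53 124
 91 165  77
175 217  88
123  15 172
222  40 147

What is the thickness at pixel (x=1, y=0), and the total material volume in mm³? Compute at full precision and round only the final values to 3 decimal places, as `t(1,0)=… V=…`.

span = t_max - t_min = 4.11 - 0.44 = 3.670
L(1,0) = 35, L_eff = 35/255 = 0.137255
t(1,0) = 4.11 - 3.670·0.137255 = 3.606
Σt over all 11·3 pixels = 501403/6375 ≈ 78.6514510
V = pitch²·Σt = 1.24²·501403/6375 = 120.934

t(1,0)=3.606 V=120.934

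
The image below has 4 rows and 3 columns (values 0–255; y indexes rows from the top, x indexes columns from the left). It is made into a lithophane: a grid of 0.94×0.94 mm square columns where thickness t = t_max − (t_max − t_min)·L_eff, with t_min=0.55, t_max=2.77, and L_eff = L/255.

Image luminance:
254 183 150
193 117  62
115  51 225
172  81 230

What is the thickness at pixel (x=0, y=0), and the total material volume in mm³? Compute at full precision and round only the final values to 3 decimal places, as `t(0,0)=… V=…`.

span = t_max - t_min = 2.77 - 0.55 = 2.220
L(0,0) = 254, L_eff = 254/255 = 0.996078
t(0,0) = 2.77 - 2.220·0.996078 = 0.559
Σt over all 4·3 pixels = 73449/4250 ≈ 17.2821176
V = pitch²·Σt = 0.94²·73449/4250 = 15.270

t(0,0)=0.559 V=15.270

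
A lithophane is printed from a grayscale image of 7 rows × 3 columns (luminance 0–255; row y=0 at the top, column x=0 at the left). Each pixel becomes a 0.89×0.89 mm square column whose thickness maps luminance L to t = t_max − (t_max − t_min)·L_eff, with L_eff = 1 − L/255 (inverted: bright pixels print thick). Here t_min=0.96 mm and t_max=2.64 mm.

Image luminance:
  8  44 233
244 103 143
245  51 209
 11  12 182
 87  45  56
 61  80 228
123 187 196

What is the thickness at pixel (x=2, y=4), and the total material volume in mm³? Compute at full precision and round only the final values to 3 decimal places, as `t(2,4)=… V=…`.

span = t_max - t_min = 2.64 - 0.96 = 1.680
L(2,4) = 56, L_eff = 1 - 56/255 = 0.780392 (inverted)
t(2,4) = 2.64 - 1.680·0.780392 = 1.329
Σt over all 7·3 pixels = 78512/2125 ≈ 36.9468235
V = pitch²·Σt = 0.89²·78512/2125 = 29.266

t(2,4)=1.329 V=29.266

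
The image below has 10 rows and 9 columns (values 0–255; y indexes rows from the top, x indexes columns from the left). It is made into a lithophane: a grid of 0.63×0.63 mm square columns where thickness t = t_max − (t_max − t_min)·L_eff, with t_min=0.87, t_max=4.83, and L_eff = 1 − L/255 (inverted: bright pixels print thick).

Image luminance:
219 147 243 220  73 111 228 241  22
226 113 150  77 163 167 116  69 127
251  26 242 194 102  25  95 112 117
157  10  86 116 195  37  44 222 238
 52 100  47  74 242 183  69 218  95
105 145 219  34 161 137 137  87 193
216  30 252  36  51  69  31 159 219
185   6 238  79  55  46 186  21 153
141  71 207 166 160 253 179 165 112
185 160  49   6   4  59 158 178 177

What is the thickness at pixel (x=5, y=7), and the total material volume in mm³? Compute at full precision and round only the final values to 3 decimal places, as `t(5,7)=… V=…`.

span = t_max - t_min = 4.83 - 0.87 = 3.960
L(5,7) = 46, L_eff = 1 - 46/255 = 0.819608 (inverted)
t(5,7) = 4.83 - 3.960·0.819608 = 1.584
Σt over all 10·9 pixels = 1107681/4250 ≈ 260.6308235
V = pitch²·Σt = 0.63²·1107681/4250 = 103.444

t(5,7)=1.584 V=103.444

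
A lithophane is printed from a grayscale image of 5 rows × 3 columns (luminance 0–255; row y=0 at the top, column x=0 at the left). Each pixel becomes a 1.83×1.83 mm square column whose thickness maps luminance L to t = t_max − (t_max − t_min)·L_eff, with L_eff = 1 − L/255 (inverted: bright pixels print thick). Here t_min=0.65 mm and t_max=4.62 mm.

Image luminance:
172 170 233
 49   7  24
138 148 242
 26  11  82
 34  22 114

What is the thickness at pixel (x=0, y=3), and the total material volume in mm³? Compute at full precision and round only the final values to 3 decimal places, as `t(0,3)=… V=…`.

span = t_max - t_min = 4.62 - 0.65 = 3.970
L(0,3) = 26, L_eff = 1 - 26/255 = 0.898039 (inverted)
t(0,3) = 4.62 - 3.970·0.898039 = 1.055
Σt over all 5·3 pixels = 833009/25500 ≈ 32.6670196
V = pitch²·Σt = 1.83²·833009/25500 = 109.399

t(0,3)=1.055 V=109.399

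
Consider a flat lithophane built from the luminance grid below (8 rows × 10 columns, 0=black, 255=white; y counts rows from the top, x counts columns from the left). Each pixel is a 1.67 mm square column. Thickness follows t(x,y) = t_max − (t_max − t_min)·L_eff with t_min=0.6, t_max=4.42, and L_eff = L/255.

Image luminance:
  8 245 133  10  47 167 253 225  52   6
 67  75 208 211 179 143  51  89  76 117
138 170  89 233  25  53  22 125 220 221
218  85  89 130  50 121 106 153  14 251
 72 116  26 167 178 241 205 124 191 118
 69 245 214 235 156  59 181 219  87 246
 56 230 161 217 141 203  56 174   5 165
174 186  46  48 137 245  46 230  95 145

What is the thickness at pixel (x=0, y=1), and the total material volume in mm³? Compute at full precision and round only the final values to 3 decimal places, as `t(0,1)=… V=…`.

span = t_max - t_min = 4.42 - 0.6 = 3.820
L(0,1) = 67, L_eff = 67/255 = 0.262745
t(0,1) = 4.42 - 3.820·0.262745 = 3.416
Σt over all 8·10 pixels = 1224328/6375 ≈ 192.0514510
V = pitch²·Σt = 1.67²·1224328/6375 = 535.612

t(0,1)=3.416 V=535.612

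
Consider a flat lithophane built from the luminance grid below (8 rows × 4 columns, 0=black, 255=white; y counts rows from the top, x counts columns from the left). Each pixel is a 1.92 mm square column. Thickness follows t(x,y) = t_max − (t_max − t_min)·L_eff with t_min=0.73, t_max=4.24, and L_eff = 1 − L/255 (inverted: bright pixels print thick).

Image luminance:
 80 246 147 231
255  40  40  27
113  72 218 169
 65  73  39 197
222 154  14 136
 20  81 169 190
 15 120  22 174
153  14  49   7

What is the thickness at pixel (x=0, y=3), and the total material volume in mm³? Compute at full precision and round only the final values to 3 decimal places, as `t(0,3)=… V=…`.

t(0,3)=1.625 V=266.351

span = t_max - t_min = 4.24 - 0.73 = 3.510
L(0,3) = 65, L_eff = 1 - 65/255 = 0.745098 (inverted)
t(0,3) = 4.24 - 3.510·0.745098 = 1.625
Σt over all 8·4 pixels = 153536/2125 ≈ 72.2522353
V = pitch²·Σt = 1.92²·153536/2125 = 266.351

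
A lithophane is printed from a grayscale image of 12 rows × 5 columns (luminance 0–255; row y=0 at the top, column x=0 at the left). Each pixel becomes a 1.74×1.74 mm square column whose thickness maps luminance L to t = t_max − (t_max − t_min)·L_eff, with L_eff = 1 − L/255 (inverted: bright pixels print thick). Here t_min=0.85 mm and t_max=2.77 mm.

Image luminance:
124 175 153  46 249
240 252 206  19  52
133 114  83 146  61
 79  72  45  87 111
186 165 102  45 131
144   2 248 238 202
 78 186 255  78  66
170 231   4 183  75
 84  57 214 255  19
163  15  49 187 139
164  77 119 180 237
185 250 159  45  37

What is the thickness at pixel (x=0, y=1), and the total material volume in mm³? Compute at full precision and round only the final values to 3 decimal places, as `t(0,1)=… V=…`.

span = t_max - t_min = 2.77 - 0.85 = 1.920
L(0,1) = 240, L_eff = 1 - 240/255 = 0.058824 (inverted)
t(0,1) = 2.77 - 1.920·0.058824 = 2.657
Σt over all 12·5 pixels = 110.264
V = pitch²·Σt = 1.74²·110.264 = 333.835

t(0,1)=2.657 V=333.835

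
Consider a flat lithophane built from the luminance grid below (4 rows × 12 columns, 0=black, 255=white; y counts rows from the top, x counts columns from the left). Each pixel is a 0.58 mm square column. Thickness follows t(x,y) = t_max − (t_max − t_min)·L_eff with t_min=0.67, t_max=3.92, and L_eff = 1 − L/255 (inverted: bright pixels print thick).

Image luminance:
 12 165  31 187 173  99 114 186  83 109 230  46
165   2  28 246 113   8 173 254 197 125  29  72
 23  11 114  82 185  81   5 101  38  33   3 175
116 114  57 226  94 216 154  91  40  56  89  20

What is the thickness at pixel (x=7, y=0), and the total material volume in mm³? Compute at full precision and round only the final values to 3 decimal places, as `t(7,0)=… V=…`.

span = t_max - t_min = 3.92 - 0.67 = 3.250
L(7,0) = 186, L_eff = 1 - 186/255 = 0.270588 (inverted)
t(7,0) = 3.92 - 3.250·0.270588 = 3.041
Σt over all 4·12 pixels = 162377/1700 ≈ 95.5158824
V = pitch²·Σt = 0.58²·162377/1700 = 32.132

t(7,0)=3.041 V=32.132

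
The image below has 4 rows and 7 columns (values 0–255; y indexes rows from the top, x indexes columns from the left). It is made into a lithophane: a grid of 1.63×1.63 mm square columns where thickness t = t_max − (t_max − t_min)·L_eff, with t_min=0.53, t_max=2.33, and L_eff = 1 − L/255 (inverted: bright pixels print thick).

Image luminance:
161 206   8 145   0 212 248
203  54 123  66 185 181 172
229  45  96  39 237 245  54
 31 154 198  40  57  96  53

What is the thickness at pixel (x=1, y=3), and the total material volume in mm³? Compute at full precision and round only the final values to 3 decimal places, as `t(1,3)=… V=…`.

span = t_max - t_min = 2.33 - 0.53 = 1.800
L(1,3) = 154, L_eff = 1 - 154/255 = 0.396078 (inverted)
t(1,3) = 2.33 - 1.800·0.396078 = 1.617
Σt over all 4·7 pixels = 16921/425 ≈ 39.8141176
V = pitch²·Σt = 1.63²·16921/425 = 105.782

t(1,3)=1.617 V=105.782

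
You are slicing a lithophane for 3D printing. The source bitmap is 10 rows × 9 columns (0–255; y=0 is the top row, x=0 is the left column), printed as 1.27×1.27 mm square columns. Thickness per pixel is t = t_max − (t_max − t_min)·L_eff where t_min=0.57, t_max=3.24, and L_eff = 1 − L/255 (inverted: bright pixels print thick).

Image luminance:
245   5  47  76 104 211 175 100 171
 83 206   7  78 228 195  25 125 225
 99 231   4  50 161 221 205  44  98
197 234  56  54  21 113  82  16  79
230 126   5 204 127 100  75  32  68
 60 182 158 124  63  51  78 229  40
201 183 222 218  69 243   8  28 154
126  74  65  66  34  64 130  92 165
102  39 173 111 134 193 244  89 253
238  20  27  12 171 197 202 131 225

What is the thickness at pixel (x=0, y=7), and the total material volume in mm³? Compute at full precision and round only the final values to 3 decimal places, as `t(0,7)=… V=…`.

t(0,7)=1.889 V=267.260

span = t_max - t_min = 3.24 - 0.57 = 2.670
L(0,7) = 126, L_eff = 1 - 126/255 = 0.505882 (inverted)
t(0,7) = 3.24 - 2.670·0.505882 = 1.889
Σt over all 10·9 pixels = 352116/2125 ≈ 165.7016471
V = pitch²·Σt = 1.27²·352116/2125 = 267.260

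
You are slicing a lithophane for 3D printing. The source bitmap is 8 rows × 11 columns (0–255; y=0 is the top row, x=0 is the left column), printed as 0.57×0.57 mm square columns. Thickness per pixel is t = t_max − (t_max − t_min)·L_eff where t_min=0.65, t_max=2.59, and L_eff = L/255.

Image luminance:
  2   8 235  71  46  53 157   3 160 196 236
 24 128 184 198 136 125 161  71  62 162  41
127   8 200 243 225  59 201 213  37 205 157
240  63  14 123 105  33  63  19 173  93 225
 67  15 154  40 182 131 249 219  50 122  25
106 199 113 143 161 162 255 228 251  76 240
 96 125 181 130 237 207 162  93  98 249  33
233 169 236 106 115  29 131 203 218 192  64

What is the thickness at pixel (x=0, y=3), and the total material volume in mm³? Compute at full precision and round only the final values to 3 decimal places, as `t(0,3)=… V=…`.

t(0,3)=0.764 V=44.934

span = t_max - t_min = 2.59 - 0.65 = 1.940
L(0,3) = 240, L_eff = 240/255 = 0.941176
t(0,3) = 2.59 - 1.940·0.941176 = 0.764
Σt over all 8·11 pixels = 176332/1275 ≈ 138.2996078
V = pitch²·Σt = 0.57²·176332/1275 = 44.934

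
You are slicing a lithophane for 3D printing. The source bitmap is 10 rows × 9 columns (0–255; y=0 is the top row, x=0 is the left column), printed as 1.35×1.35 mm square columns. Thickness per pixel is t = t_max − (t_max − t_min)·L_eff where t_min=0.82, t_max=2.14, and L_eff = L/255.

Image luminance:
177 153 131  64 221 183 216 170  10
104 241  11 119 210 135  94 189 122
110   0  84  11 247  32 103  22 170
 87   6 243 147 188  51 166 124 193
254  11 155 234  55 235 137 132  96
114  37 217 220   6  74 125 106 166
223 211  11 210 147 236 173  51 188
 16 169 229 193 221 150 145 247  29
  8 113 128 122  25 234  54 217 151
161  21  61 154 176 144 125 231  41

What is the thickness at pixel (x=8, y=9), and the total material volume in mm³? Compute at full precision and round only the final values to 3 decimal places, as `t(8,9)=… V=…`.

span = t_max - t_min = 2.14 - 0.82 = 1.320
L(8,9) = 41, L_eff = 41/255 = 0.160784
t(8,9) = 2.14 - 1.320·0.160784 = 1.928
Σt over all 10·9 pixels = 278122/2125 ≈ 130.8809412
V = pitch²·Σt = 1.35²·278122/2125 = 238.531

t(8,9)=1.928 V=238.531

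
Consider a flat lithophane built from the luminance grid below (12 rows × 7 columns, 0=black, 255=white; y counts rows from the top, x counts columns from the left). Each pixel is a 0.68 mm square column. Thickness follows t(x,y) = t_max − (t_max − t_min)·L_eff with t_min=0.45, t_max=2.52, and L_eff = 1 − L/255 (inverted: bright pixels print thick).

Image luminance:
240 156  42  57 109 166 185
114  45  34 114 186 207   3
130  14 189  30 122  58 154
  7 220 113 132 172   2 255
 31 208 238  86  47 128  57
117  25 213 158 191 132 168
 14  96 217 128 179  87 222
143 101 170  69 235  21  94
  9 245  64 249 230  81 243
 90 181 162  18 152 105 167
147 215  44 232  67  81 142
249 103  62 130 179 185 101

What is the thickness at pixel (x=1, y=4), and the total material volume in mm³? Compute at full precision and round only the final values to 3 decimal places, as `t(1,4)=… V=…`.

t(1,4)=2.138 V=57.882

span = t_max - t_min = 2.52 - 0.45 = 2.070
L(1,4) = 208, L_eff = 1 - 208/255 = 0.184314 (inverted)
t(1,4) = 2.52 - 2.070·0.184314 = 2.138
Σt over all 12·7 pixels = 266004/2125 ≈ 125.1783529
V = pitch²·Σt = 0.68²·266004/2125 = 57.882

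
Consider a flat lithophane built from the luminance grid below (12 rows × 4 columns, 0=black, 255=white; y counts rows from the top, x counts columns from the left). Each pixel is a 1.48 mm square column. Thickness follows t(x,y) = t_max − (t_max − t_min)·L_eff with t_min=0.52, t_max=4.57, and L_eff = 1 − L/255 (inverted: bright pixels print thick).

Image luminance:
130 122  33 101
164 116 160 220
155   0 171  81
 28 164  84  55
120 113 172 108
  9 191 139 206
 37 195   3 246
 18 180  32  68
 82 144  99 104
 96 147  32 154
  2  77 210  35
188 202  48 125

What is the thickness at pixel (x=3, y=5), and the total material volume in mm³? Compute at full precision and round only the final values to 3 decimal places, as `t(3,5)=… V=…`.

span = t_max - t_min = 4.57 - 0.52 = 4.050
L(3,5) = 206, L_eff = 1 - 206/255 = 0.192157 (inverted)
t(3,5) = 4.57 - 4.050·0.192157 = 3.792
Σt over all 12·4 pixels = 93657/850 ≈ 110.1847059
V = pitch²·Σt = 1.48²·93657/850 = 241.349

t(3,5)=3.792 V=241.349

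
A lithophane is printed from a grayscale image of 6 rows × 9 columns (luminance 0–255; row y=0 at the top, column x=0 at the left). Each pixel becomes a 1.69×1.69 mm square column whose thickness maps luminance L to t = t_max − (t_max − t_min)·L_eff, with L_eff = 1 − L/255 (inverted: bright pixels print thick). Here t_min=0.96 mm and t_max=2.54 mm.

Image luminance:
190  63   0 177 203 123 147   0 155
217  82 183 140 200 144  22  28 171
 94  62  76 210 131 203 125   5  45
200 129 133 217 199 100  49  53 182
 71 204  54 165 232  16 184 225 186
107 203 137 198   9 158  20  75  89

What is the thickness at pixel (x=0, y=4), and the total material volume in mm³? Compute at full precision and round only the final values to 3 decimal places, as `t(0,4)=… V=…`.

t(0,4)=1.400 V=268.238

span = t_max - t_min = 2.54 - 0.96 = 1.580
L(0,4) = 71, L_eff = 1 - 71/255 = 0.721569 (inverted)
t(0,4) = 2.54 - 1.580·0.721569 = 1.400
Σt over all 6·9 pixels = 1197449/12750 ≈ 93.9175686
V = pitch²·Σt = 1.69²·1197449/12750 = 268.238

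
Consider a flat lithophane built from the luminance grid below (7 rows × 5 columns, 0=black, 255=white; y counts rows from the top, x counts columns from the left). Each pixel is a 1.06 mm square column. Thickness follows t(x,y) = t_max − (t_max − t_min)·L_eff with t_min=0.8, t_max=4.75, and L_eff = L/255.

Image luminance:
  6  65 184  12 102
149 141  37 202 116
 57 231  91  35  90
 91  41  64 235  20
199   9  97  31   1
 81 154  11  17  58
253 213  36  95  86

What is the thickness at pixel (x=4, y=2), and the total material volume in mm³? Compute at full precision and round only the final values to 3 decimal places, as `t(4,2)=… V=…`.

span = t_max - t_min = 4.75 - 0.8 = 3.950
L(4,2) = 90, L_eff = 90/255 = 0.352941
t(4,2) = 4.75 - 3.950·0.352941 = 3.356
Σt over all 7·5 pixels = 117277/1020 ≈ 114.9774510
V = pitch²·Σt = 1.06²·117277/1020 = 129.189

t(4,2)=3.356 V=129.189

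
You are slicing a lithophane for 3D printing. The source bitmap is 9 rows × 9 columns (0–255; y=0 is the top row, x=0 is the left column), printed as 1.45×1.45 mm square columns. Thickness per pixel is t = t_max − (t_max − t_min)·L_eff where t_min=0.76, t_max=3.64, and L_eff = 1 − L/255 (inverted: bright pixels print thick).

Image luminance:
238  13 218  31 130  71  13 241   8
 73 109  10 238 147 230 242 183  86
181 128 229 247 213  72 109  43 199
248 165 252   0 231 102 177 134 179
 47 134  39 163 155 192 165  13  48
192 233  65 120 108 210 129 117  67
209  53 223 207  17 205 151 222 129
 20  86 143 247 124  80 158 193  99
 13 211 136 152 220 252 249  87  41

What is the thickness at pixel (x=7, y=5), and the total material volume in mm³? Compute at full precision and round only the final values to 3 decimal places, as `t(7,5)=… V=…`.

t(7,5)=2.081 V=398.091

span = t_max - t_min = 3.64 - 0.76 = 2.880
L(7,5) = 117, L_eff = 1 - 117/255 = 0.541176 (inverted)
t(7,5) = 3.64 - 2.880·0.541176 = 2.081
Σt over all 9·9 pixels = 402351/2125 ≈ 189.3416471
V = pitch²·Σt = 1.45²·402351/2125 = 398.091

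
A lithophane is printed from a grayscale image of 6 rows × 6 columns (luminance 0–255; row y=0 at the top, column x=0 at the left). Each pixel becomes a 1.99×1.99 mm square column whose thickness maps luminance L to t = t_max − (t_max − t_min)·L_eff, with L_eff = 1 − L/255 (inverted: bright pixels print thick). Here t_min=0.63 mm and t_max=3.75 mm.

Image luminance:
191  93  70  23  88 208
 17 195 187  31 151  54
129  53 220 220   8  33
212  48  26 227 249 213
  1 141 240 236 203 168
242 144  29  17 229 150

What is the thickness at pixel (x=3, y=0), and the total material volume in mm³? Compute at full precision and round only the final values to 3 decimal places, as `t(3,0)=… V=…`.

t(3,0)=0.911 V=319.773

span = t_max - t_min = 3.75 - 0.63 = 3.120
L(3,0) = 23, L_eff = 1 - 23/255 = 0.909804 (inverted)
t(3,0) = 3.75 - 3.120·0.909804 = 0.911
Σt over all 6·6 pixels = 171591/2125 ≈ 80.7487059
V = pitch²·Σt = 1.99²·171591/2125 = 319.773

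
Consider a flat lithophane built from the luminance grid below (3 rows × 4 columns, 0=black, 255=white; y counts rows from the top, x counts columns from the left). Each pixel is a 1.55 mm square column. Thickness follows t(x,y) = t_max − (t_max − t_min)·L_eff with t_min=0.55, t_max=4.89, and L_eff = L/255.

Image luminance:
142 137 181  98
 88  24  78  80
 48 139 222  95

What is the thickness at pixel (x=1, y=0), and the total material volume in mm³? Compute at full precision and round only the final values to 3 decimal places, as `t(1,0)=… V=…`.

t(1,0)=2.558 V=86.514

span = t_max - t_min = 4.89 - 0.55 = 4.340
L(1,0) = 137, L_eff = 137/255 = 0.537255
t(1,0) = 4.89 - 4.340·0.537255 = 2.558
Σt over all 3·4 pixels = 76521/2125 ≈ 36.0098824
V = pitch²·Σt = 1.55²·76521/2125 = 86.514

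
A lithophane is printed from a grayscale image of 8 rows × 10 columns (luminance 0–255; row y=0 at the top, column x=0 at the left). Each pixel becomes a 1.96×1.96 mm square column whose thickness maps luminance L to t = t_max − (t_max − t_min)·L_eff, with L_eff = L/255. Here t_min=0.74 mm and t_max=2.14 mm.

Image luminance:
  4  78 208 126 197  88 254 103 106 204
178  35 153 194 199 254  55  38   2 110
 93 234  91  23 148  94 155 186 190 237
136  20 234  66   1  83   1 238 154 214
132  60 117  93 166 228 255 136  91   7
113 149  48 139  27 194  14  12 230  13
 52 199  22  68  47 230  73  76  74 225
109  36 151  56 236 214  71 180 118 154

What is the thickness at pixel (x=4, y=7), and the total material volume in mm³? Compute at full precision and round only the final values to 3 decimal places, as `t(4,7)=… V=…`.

t(4,7)=0.844 V=451.010

span = t_max - t_min = 2.14 - 0.74 = 1.400
L(4,7) = 236, L_eff = 236/255 = 0.925490
t(4,7) = 2.14 - 1.400·0.925490 = 0.844
Σt over all 8·10 pixels = 149687/1275 ≈ 117.4015686
V = pitch²·Σt = 1.96²·149687/1275 = 451.010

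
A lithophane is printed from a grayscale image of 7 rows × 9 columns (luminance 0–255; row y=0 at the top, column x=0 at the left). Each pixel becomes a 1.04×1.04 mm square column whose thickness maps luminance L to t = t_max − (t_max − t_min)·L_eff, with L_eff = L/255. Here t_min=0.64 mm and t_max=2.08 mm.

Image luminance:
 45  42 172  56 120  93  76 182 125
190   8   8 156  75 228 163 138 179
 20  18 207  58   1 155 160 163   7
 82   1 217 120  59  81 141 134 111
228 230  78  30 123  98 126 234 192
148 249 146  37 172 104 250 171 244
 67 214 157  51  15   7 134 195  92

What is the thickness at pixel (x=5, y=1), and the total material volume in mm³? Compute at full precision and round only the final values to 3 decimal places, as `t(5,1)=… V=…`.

t(5,1)=0.792 V=95.417

span = t_max - t_min = 2.08 - 0.64 = 1.440
L(5,1) = 228, L_eff = 228/255 = 0.894118
t(5,1) = 2.08 - 1.440·0.894118 = 0.792
Σt over all 7·9 pixels = 187464/2125 ≈ 88.2183529
V = pitch²·Σt = 1.04²·187464/2125 = 95.417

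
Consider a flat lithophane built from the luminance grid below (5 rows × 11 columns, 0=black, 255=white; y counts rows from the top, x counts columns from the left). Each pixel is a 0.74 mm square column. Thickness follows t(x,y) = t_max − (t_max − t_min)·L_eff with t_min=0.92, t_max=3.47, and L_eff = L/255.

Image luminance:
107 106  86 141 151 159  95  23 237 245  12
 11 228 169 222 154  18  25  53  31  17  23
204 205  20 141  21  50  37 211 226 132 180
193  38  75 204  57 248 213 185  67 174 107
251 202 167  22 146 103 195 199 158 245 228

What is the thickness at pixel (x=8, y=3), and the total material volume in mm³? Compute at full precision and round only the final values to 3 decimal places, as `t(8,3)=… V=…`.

t(8,3)=2.800 V=64.989

span = t_max - t_min = 3.47 - 0.92 = 2.550
L(8,3) = 67, L_eff = 67/255 = 0.262745
t(8,3) = 3.47 - 2.550·0.262745 = 2.800
Σt over all 5·11 pixels = 118.68
V = pitch²·Σt = 0.74²·118.68 = 64.989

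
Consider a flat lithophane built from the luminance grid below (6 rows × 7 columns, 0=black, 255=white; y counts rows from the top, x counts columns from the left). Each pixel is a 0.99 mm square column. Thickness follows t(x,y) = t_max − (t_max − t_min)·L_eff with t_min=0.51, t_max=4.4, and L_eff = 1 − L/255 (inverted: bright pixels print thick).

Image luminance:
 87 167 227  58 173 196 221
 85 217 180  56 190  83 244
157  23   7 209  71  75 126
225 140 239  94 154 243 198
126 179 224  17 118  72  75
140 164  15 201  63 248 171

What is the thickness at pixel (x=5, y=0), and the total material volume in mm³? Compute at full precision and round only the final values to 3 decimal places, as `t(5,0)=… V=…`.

t(5,0)=3.500 V=110.074

span = t_max - t_min = 4.4 - 0.51 = 3.890
L(5,0) = 196, L_eff = 1 - 196/255 = 0.231373 (inverted)
t(5,0) = 4.4 - 3.890·0.231373 = 3.500
Σt over all 6·7 pixels = 238656/2125 ≈ 112.3087059
V = pitch²·Σt = 0.99²·238656/2125 = 110.074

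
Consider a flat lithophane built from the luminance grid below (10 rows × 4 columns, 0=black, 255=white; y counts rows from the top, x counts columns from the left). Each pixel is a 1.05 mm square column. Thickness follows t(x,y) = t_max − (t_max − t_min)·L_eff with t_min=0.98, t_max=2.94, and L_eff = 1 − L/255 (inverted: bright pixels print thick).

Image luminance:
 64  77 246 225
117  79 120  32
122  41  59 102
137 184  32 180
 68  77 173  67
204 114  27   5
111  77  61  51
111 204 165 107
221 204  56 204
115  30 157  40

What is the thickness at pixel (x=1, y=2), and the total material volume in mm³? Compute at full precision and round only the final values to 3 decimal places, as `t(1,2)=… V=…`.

t(1,2)=1.295 V=81.063

span = t_max - t_min = 2.94 - 0.98 = 1.960
L(1,2) = 41, L_eff = 1 - 41/255 = 0.839216 (inverted)
t(1,2) = 2.94 - 1.960·0.839216 = 1.295
Σt over all 10·4 pixels = 468734/6375 ≈ 73.5269020
V = pitch²·Σt = 1.05²·468734/6375 = 81.063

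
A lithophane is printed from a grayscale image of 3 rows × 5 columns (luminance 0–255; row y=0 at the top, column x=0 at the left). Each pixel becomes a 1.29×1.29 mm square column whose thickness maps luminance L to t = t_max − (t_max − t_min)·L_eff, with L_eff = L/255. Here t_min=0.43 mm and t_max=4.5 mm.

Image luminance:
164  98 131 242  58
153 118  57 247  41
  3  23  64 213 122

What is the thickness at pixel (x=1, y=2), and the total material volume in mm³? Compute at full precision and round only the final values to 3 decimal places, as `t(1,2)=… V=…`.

span = t_max - t_min = 4.5 - 0.43 = 4.070
L(1,2) = 23, L_eff = 23/255 = 0.090196
t(1,2) = 4.5 - 4.070·0.090196 = 4.133
Σt over all 3·5 pixels = 39.824
V = pitch²·Σt = 1.29²·39.824 = 66.271

t(1,2)=4.133 V=66.271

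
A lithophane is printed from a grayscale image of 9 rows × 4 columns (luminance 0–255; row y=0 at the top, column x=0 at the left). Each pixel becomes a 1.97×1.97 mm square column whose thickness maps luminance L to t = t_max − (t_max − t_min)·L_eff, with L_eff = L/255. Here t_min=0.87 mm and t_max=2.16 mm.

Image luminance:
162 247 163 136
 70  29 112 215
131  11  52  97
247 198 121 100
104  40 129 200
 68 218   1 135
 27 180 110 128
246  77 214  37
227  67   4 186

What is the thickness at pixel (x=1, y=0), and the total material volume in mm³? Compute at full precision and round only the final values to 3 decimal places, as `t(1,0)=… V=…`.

span = t_max - t_min = 2.16 - 0.87 = 1.290
L(1,0) = 247, L_eff = 247/255 = 0.968627
t(1,0) = 2.16 - 1.290·0.968627 = 0.910
Σt over all 9·4 pixels = 467933/8500 ≈ 55.0509412
V = pitch²·Σt = 1.97²·467933/8500 = 213.647

t(1,0)=0.910 V=213.647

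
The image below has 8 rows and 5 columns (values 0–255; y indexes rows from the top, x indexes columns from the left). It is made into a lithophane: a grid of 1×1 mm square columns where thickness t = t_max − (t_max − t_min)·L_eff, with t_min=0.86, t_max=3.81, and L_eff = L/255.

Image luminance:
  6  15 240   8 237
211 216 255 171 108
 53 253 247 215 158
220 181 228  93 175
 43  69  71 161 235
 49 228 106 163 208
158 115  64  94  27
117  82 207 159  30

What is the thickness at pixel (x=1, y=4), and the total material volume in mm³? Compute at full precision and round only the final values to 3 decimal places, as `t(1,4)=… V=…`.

span = t_max - t_min = 3.81 - 0.86 = 2.950
L(1,4) = 69, L_eff = 69/255 = 0.270588
t(1,4) = 3.81 - 2.950·0.270588 = 3.012
Σt over all 8·5 pixels = 36863/425 ≈ 86.7364706
V = pitch²·Σt = 1²·36863/425 = 86.736

t(1,4)=3.012 V=86.736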